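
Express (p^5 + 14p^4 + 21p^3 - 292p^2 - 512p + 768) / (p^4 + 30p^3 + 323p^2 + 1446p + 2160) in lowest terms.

(p^3 + 3p^2 - 36p + 32)/(p^2 + 19p + 90)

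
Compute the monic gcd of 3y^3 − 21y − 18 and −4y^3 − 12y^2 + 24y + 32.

y + 1

Repeated division with remainder:
  3y^3 − 21y − 18 = (−3/4)(−4y^3 − 12y^2 + 24y + 32) + (−9y^2 − 3y + 6)
  −4y^3 − 12y^2 + 24y + 32 = ((4/9)y + 32/27)(−9y^2 − 3y + 6) + ((224/9)y + 224/9)
  −9y^2 − 3y + 6 = (−(81/224)y + 27/112)((224/9)y + 224/9) + (0)
Last nonzero remainder: (224/9)y + 224/9. Dividing through by 224/9 gives the monic gcd y + 1.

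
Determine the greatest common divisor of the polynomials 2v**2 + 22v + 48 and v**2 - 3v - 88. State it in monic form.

Apply the Euclidean algorithm:
  2v**2 + 22v + 48 = (2)(v**2 - 3v - 88) + (28v + 224)
  v**2 - 3v - 88 = ((1/28)v - 11/28)(28v + 224) + (0)
Last nonzero remainder: 28v + 224. Dividing through by 28 gives the monic gcd v + 8.

v + 8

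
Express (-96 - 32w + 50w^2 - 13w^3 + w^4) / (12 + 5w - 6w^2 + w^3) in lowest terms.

Euclidean algorithm in ℚ[w]:
  w^4 - 13w^3 + 50w^2 - 32w - 96 = (w - 7)(w^3 - 6w^2 + 5w + 12) + (3w^2 - 9w - 12)
  w^3 - 6w^2 + 5w + 12 = ((1/3)w - 1)(3w^2 - 9w - 12) + (0)
Last nonzero remainder: 3w^2 - 9w - 12. Dividing through by 3 gives the monic gcd w^2 - 3w - 4.
Cancel w^2 - 3w - 4 from numerator and denominator to get the reduced form.

(24 - 10w + w^2)/(-3 + w)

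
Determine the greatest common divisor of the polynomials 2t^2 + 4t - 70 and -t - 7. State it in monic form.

By polynomial division,
  2t^2 + 4t - 70 = (-2t + 10)(-t - 7) + (0)
Last nonzero remainder: -t - 7. Dividing through by -1 gives the monic gcd t + 7.

t + 7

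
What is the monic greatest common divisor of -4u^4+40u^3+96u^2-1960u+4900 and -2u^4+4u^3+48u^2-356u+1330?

u^2+2u-35

Euclidean algorithm in ℚ[u]:
  -4u^4+40u^3+96u^2-1960u+4900 = (2)(-2u^4+4u^3+48u^2-356u+1330) + (32u^3-1248u+2240)
  -2u^4+4u^3+48u^2-356u+1330 = (-(1/16)u+1/8)(32u^3-1248u+2240) + (-30u^2-60u+1050)
  32u^3-1248u+2240 = (-(16/15)u+32/15)(-30u^2-60u+1050) + (0)
Last nonzero remainder: -30u^2-60u+1050. Dividing through by -30 gives the monic gcd u^2+2u-35.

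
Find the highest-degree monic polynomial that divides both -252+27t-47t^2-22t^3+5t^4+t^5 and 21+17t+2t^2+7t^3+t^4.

21-4t+6t^2+t^3

Apply the Euclidean algorithm:
  t^5+5t^4-22t^3-47t^2+27t-252 = (t-2)(t^4+7t^3+2t^2+17t+21) + (-10t^3-60t^2+40t-210)
  t^4+7t^3+2t^2+17t+21 = (-(1/10)t-1/10)(-10t^3-60t^2+40t-210) + (0)
Last nonzero remainder: -10t^3-60t^2+40t-210. Dividing through by -10 gives the monic gcd t^3+6t^2-4t+21.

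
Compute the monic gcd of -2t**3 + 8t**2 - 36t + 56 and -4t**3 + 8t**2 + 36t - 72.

By polynomial division,
  -2t**3 + 8t**2 - 36t + 56 = (1/2)(-4t**3 + 8t**2 + 36t - 72) + (4t**2 - 54t + 92)
  -4t**3 + 8t**2 + 36t - 72 = (-t - 23/2)(4t**2 - 54t + 92) + (-493t + 986)
  4t**2 - 54t + 92 = (-(4/493)t + 46/493)(-493t + 986) + (0)
Last nonzero remainder: -493t + 986. Dividing through by -493 gives the monic gcd t - 2.

t - 2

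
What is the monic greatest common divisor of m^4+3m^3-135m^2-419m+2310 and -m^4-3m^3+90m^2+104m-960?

m^2+7m-30

By polynomial division,
  m^4+3m^3-135m^2-419m+2310 = (-1)(-m^4-3m^3+90m^2+104m-960) + (-45m^2-315m+1350)
  -m^4-3m^3+90m^2+104m-960 = ((1/45)m^2-(4/45)m-32/45)(-45m^2-315m+1350) + (0)
Last nonzero remainder: -45m^2-315m+1350. Dividing through by -45 gives the monic gcd m^2+7m-30.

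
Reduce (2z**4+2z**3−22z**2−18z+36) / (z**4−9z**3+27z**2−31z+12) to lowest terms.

(2z**2+10z+12)/(z**2−5z+4)

Apply the Euclidean algorithm:
  2z**4+2z**3−22z**2−18z+36 = (2)(z**4−9z**3+27z**2−31z+12) + (20z**3−76z**2+44z+12)
  z**4−9z**3+27z**2−31z+12 = ((1/20)z−13/50)(20z**3−76z**2+44z+12) + ((126/25)z**2−(504/25)z+378/25)
  20z**3−76z**2+44z+12 = ((250/63)z+50/63)((126/25)z**2−(504/25)z+378/25) + (0)
Last nonzero remainder: (126/25)z**2−(504/25)z+378/25. Dividing through by 126/25 gives the monic gcd z**2−4z+3.
Cancel z**2−4z+3 from numerator and denominator to get the reduced form.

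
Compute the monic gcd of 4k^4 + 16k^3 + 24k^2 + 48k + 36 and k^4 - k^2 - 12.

k^2 + 3

Apply the Euclidean algorithm:
  4k^4 + 16k^3 + 24k^2 + 48k + 36 = (4)(k^4 - k^2 - 12) + (16k^3 + 28k^2 + 48k + 84)
  k^4 - k^2 - 12 = ((1/16)k - 7/64)(16k^3 + 28k^2 + 48k + 84) + (-(15/16)k^2 - 45/16)
  16k^3 + 28k^2 + 48k + 84 = (-(256/15)k - 448/15)(-(15/16)k^2 - 45/16) + (0)
Last nonzero remainder: -(15/16)k^2 - 45/16. Dividing through by -15/16 gives the monic gcd k^2 + 3.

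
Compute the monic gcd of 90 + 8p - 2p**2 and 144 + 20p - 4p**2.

Euclidean algorithm in ℚ[p]:
  -2p**2 + 8p + 90 = (1/2)(-4p**2 + 20p + 144) + (-2p + 18)
  -4p**2 + 20p + 144 = (2p + 8)(-2p + 18) + (0)
Last nonzero remainder: -2p + 18. Dividing through by -2 gives the monic gcd p - 9.

-9 + p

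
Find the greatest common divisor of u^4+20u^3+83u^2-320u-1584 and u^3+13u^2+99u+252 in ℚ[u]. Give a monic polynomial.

u+4

Repeated division with remainder:
  u^4+20u^3+83u^2-320u-1584 = (u+7)(u^3+13u^2+99u+252) + (-107u^2-1265u-3348)
  u^3+13u^2+99u+252 = (-(1/107)u-126/11449)(-107u^2-1265u-3348) + ((615825/11449)u+2463300/11449)
  -107u^2-1265u-3348 = (-(1225043/615825)u-1064757/68425)((615825/11449)u+2463300/11449) + (0)
Last nonzero remainder: (615825/11449)u+2463300/11449. Dividing through by 615825/11449 gives the monic gcd u+4.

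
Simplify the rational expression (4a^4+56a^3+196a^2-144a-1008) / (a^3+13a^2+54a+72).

Apply the Euclidean algorithm:
  4a^4+56a^3+196a^2-144a-1008 = (4a+4)(a^3+13a^2+54a+72) + (-72a^2-648a-1296)
  a^3+13a^2+54a+72 = (-(1/72)a-1/18)(-72a^2-648a-1296) + (0)
Last nonzero remainder: -72a^2-648a-1296. Dividing through by -72 gives the monic gcd a^2+9a+18.
Cancel a^2+9a+18 from numerator and denominator to get the reduced form.

(4a^2+20a-56)/(a+4)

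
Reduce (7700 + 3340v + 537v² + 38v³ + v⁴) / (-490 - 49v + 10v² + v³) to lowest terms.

(110 + 21v + v²)/(-7 + v)

Euclidean algorithm in ℚ[v]:
  v⁴ + 38v³ + 537v² + 3340v + 7700 = (v + 28)(v³ + 10v² - 49v - 490) + (306v² + 5202v + 21420)
  v³ + 10v² - 49v - 490 = ((1/306)v - 7/306)(306v² + 5202v + 21420) + (0)
Last nonzero remainder: 306v² + 5202v + 21420. Dividing through by 306 gives the monic gcd v² + 17v + 70.
Cancel v² + 17v + 70 from numerator and denominator to get the reduced form.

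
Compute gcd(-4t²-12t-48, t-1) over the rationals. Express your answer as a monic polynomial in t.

1

Apply the Euclidean algorithm:
  -4t²-12t-48 = (-4t-16)(t-1) + (-64)
  t-1 = (-(1/64)t+1/64)(-64) + (0)
The last nonzero remainder is the constant -64, so the polynomials are coprime and gcd = 1.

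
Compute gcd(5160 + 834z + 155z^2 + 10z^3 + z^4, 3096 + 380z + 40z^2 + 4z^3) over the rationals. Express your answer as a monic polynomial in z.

86 + z + z^2

Apply the Euclidean algorithm:
  z^4 + 10z^3 + 155z^2 + 834z + 5160 = ((1/4)z)(4z^3 + 40z^2 + 380z + 3096) + (60z^2 + 60z + 5160)
  4z^3 + 40z^2 + 380z + 3096 = ((1/15)z + 3/5)(60z^2 + 60z + 5160) + (0)
Last nonzero remainder: 60z^2 + 60z + 5160. Dividing through by 60 gives the monic gcd z^2 + z + 86.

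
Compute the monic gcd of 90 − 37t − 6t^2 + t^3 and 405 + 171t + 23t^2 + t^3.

Apply the Euclidean algorithm:
  t^3 − 6t^2 − 37t + 90 = (t^3 + 23t^2 + 171t + 405) + (−29t^2 − 208t − 315)
  t^3 + 23t^2 + 171t + 405 = (−(1/29)t − 459/841)(−29t^2 − 208t − 315) + ((39204/841)t + 196020/841)
  −29t^2 − 208t − 315 = (−(24389/39204)t − 5887/4356)((39204/841)t + 196020/841) + (0)
Last nonzero remainder: (39204/841)t + 196020/841. Dividing through by 39204/841 gives the monic gcd t + 5.

5 + t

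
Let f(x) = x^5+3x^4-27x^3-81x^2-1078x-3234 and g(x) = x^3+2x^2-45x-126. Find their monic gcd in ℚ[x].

Euclidean algorithm in ℚ[x]:
  x^5+3x^4-27x^3-81x^2-1078x-3234 = (x^2+x+16)(x^3+2x^2-45x-126) + (58x^2-232x-1218)
  x^3+2x^2-45x-126 = ((1/58)x+3/29)(58x^2-232x-1218) + (0)
Last nonzero remainder: 58x^2-232x-1218. Dividing through by 58 gives the monic gcd x^2-4x-21.

x^2-4x-21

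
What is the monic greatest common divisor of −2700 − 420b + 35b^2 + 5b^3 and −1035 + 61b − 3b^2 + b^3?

−9 + b

Apply the Euclidean algorithm:
  5b^3 + 35b^2 − 420b − 2700 = (5)(b^3 − 3b^2 + 61b − 1035) + (50b^2 − 725b + 2475)
  b^3 − 3b^2 + 61b − 1035 = ((1/50)b + 23/100)(50b^2 − 725b + 2475) + ((713/4)b − 6417/4)
  50b^2 − 725b + 2475 = ((200/713)b − 1100/713)((713/4)b − 6417/4) + (0)
Last nonzero remainder: (713/4)b − 6417/4. Dividing through by 713/4 gives the monic gcd b − 9.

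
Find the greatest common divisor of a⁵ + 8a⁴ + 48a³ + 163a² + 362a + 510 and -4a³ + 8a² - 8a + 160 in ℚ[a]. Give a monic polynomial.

Apply the Euclidean algorithm:
  a⁵ + 8a⁴ + 48a³ + 163a² + 362a + 510 = (-(1/4)a² - (5/2)a - 33/2)(-4a³ + 8a² - 8a + 160) + (315a² + 630a + 3150)
  -4a³ + 8a² - 8a + 160 = (-(4/315)a + 16/315)(315a² + 630a + 3150) + (0)
Last nonzero remainder: 315a² + 630a + 3150. Dividing through by 315 gives the monic gcd a² + 2a + 10.

a² + 2a + 10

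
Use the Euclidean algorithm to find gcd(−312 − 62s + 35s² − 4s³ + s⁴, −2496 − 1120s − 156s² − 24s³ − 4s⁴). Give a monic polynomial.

39 − 2s + s²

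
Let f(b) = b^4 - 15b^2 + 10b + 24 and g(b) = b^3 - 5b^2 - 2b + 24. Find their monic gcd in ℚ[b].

b - 3

Euclidean algorithm in ℚ[b]:
  b^4 - 15b^2 + 10b + 24 = (b + 5)(b^3 - 5b^2 - 2b + 24) + (12b^2 - 4b - 96)
  b^3 - 5b^2 - 2b + 24 = ((1/12)b - 7/18)(12b^2 - 4b - 96) + ((40/9)b - 40/3)
  12b^2 - 4b - 96 = ((27/10)b + 36/5)((40/9)b - 40/3) + (0)
Last nonzero remainder: (40/9)b - 40/3. Dividing through by 40/9 gives the monic gcd b - 3.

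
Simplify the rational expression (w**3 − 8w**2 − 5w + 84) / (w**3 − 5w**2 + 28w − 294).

Repeated division with remainder:
  w**3 − 8w**2 − 5w + 84 = (w**3 − 5w**2 + 28w − 294) + (−3w**2 − 33w + 378)
  w**3 − 5w**2 + 28w − 294 = (−(1/3)w + 16/3)(−3w**2 − 33w + 378) + (330w − 2310)
  −3w**2 − 33w + 378 = (−(1/110)w − 9/55)(330w − 2310) + (0)
Last nonzero remainder: 330w − 2310. Dividing through by 330 gives the monic gcd w − 7.
Cancel w − 7 from numerator and denominator to get the reduced form.

(w**2 − w − 12)/(w**2 + 2w + 42)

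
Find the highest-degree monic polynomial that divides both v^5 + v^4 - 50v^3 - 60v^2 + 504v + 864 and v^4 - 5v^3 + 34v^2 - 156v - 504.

v^2 - 4v - 12

By polynomial division,
  v^5 + v^4 - 50v^3 - 60v^2 + 504v + 864 = (v + 6)(v^4 - 5v^3 + 34v^2 - 156v - 504) + (-54v^3 - 108v^2 + 1944v + 3888)
  v^4 - 5v^3 + 34v^2 - 156v - 504 = (-(1/54)v + 7/54)(-54v^3 - 108v^2 + 1944v + 3888) + (84v^2 - 336v - 1008)
  -54v^3 - 108v^2 + 1944v + 3888 = (-(9/14)v - 27/7)(84v^2 - 336v - 1008) + (0)
Last nonzero remainder: 84v^2 - 336v - 1008. Dividing through by 84 gives the monic gcd v^2 - 4v - 12.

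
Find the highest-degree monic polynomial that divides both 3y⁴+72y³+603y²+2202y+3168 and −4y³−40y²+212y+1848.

Euclidean algorithm in ℚ[y]:
  3y⁴+72y³+603y²+2202y+3168 = (−(3/4)y−21/2)(−4y³−40y²+212y+1848) + (342y²+5814y+22572)
  −4y³−40y²+212y+1848 = (−(2/171)y+14/171)(342y²+5814y+22572) + (0)
Last nonzero remainder: 342y²+5814y+22572. Dividing through by 342 gives the monic gcd y²+17y+66.

y²+17y+66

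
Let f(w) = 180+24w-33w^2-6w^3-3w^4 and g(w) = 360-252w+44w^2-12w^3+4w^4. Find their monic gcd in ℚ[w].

-30+11w+w^3

Repeated division with remainder:
  -3w^4-6w^3-33w^2+24w+180 = (-3/4)(4w^4-12w^3+44w^2-252w+360) + (-15w^3-165w+450)
  4w^4-12w^3+44w^2-252w+360 = (-(4/15)w+4/5)(-15w^3-165w+450) + (0)
Last nonzero remainder: -15w^3-165w+450. Dividing through by -15 gives the monic gcd w^3+11w-30.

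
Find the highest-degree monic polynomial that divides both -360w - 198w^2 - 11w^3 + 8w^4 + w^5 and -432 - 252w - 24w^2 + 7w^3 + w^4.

72 + 54w + 13w^2 + w^3

Euclidean algorithm in ℚ[w]:
  w^5 + 8w^4 - 11w^3 - 198w^2 - 360w = (w + 1)(w^4 + 7w^3 - 24w^2 - 252w - 432) + (6w^3 + 78w^2 + 324w + 432)
  w^4 + 7w^3 - 24w^2 - 252w - 432 = ((1/6)w - 1)(6w^3 + 78w^2 + 324w + 432) + (0)
Last nonzero remainder: 6w^3 + 78w^2 + 324w + 432. Dividing through by 6 gives the monic gcd w^3 + 13w^2 + 54w + 72.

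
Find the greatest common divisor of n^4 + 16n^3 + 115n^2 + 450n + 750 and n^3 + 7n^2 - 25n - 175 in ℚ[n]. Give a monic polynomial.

n + 5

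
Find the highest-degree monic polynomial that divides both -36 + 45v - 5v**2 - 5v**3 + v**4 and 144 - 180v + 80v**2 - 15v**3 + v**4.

12 - 7v + v**2

Repeated division with remainder:
  v**4 - 5v**3 - 5v**2 + 45v - 36 = (v**4 - 15v**3 + 80v**2 - 180v + 144) + (10v**3 - 85v**2 + 225v - 180)
  v**4 - 15v**3 + 80v**2 - 180v + 144 = ((1/10)v - 13/20)(10v**3 - 85v**2 + 225v - 180) + ((9/4)v**2 - (63/4)v + 27)
  10v**3 - 85v**2 + 225v - 180 = ((40/9)v - 20/3)((9/4)v**2 - (63/4)v + 27) + (0)
Last nonzero remainder: (9/4)v**2 - (63/4)v + 27. Dividing through by 9/4 gives the monic gcd v**2 - 7v + 12.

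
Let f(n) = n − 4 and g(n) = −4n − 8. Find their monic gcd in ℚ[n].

Apply the Euclidean algorithm:
  n − 4 = (−1/4)(−4n − 8) + (−6)
  −4n − 8 = ((2/3)n + 4/3)(−6) + (0)
The last nonzero remainder is the constant −6, so the polynomials are coprime and gcd = 1.

1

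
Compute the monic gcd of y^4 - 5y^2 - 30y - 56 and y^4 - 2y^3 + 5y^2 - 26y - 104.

Euclidean algorithm in ℚ[y]:
  y^4 - 5y^2 - 30y - 56 = (y^4 - 2y^3 + 5y^2 - 26y - 104) + (2y^3 - 10y^2 - 4y + 48)
  y^4 - 2y^3 + 5y^2 - 26y - 104 = ((1/2)y + 3/2)(2y^3 - 10y^2 - 4y + 48) + (22y^2 - 44y - 176)
  2y^3 - 10y^2 - 4y + 48 = ((1/11)y - 3/11)(22y^2 - 44y - 176) + (0)
Last nonzero remainder: 22y^2 - 44y - 176. Dividing through by 22 gives the monic gcd y^2 - 2y - 8.

y^2 - 2y - 8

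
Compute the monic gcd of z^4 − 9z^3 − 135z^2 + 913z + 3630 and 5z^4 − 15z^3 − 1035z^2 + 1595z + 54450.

Euclidean algorithm in ℚ[z]:
  z^4 − 9z^3 − 135z^2 + 913z + 3630 = (1/5)(5z^4 − 15z^3 − 1035z^2 + 1595z + 54450) + (−6z^3 + 72z^2 + 594z − 7260)
  5z^4 − 15z^3 − 1035z^2 + 1595z + 54450 = (−(5/6)z − 15/2)(−6z^3 + 72z^2 + 594z − 7260) + (0)
Last nonzero remainder: −6z^3 + 72z^2 + 594z − 7260. Dividing through by −6 gives the monic gcd z^3 − 12z^2 − 99z + 1210.

z^3 − 12z^2 − 99z + 1210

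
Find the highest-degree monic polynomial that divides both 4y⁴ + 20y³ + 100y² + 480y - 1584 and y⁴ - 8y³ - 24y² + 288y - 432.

y² + 4y - 12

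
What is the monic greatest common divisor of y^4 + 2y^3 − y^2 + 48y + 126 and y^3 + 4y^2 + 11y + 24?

Repeated division with remainder:
  y^4 + 2y^3 − y^2 + 48y + 126 = (y − 2)(y^3 + 4y^2 + 11y + 24) + (−4y^2 + 46y + 174)
  y^3 + 4y^2 + 11y + 24 = (−(1/4)y − 31/8)(−4y^2 + 46y + 174) + ((931/4)y + 2793/4)
  −4y^2 + 46y + 174 = (−(16/931)y + 232/931)((931/4)y + 2793/4) + (0)
Last nonzero remainder: (931/4)y + 2793/4. Dividing through by 931/4 gives the monic gcd y + 3.

y + 3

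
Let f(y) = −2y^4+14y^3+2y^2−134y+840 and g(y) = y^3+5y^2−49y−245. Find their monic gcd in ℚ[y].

y−7

Apply the Euclidean algorithm:
  −2y^4+14y^3+2y^2−134y+840 = (−2y+24)(y^3+5y^2−49y−245) + (−216y^2+552y+6720)
  y^3+5y^2−49y−245 = (−(1/216)y−17/486)(−216y^2+552y+6720) + ((115/81)y−805/81)
  −216y^2+552y+6720 = (−(17496/115)y−15552/23)((115/81)y−805/81) + (0)
Last nonzero remainder: (115/81)y−805/81. Dividing through by 115/81 gives the monic gcd y−7.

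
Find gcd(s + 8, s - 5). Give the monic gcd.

1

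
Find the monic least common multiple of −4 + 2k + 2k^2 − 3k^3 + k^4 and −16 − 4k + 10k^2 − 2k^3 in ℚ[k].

16 − 12k − 6k^2 + 14k^3 − 7k^4 + k^5

Apply the Euclidean algorithm:
  k^4 − 3k^3 + 2k^2 + 2k − 4 = (−(1/2)k − 1)(−2k^3 + 10k^2 − 4k − 16) + (10k^2 − 10k − 20)
  −2k^3 + 10k^2 − 4k − 16 = (−(1/5)k + 4/5)(10k^2 − 10k − 20) + (0)
Last nonzero remainder: 10k^2 − 10k − 20. Dividing through by 10 gives the monic gcd k^2 − k − 2.
Then lcm(f, g) = f·g / gcd(f, g); expanding and making the result monic gives the answer.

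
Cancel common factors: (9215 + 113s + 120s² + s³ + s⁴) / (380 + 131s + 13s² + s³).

(97 − 8s + s²)/(4 + s)

Euclidean algorithm in ℚ[s]:
  s⁴ + s³ + 120s² + 113s + 9215 = (s − 12)(s³ + 13s² + 131s + 380) + (145s² + 1305s + 13775)
  s³ + 13s² + 131s + 380 = ((1/145)s + 4/145)(145s² + 1305s + 13775) + (0)
Last nonzero remainder: 145s² + 1305s + 13775. Dividing through by 145 gives the monic gcd s² + 9s + 95.
Cancel s² + 9s + 95 from numerator and denominator to get the reduced form.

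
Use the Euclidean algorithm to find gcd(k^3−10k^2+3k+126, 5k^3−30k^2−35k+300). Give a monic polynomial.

k+3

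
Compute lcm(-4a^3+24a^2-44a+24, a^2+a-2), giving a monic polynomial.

a^4-4a^3-a^2+16a-12

Euclidean algorithm in ℚ[a]:
  -4a^3+24a^2-44a+24 = (-4a+28)(a^2+a-2) + (-80a+80)
  a^2+a-2 = (-(1/80)a-1/40)(-80a+80) + (0)
Last nonzero remainder: -80a+80. Dividing through by -80 gives the monic gcd a-1.
Then lcm(f, g) = f·g / gcd(f, g); expanding and making the result monic gives the answer.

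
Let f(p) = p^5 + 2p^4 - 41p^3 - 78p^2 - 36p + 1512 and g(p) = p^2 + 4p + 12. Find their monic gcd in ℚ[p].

p^2 + 4p + 12

Euclidean algorithm in ℚ[p]:
  p^5 + 2p^4 - 41p^3 - 78p^2 - 36p + 1512 = (p^3 - 2p^2 - 45p + 126)(p^2 + 4p + 12) + (0)
The last nonzero remainder p^2 + 4p + 12 is already monic.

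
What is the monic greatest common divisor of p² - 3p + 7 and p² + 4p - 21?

1

Apply the Euclidean algorithm:
  p² - 3p + 7 = (p² + 4p - 21) + (-7p + 28)
  p² + 4p - 21 = (-(1/7)p - 8/7)(-7p + 28) + (11)
  -7p + 28 = (-(7/11)p + 28/11)(11) + (0)
The last nonzero remainder is the constant 11, so the polynomials are coprime and gcd = 1.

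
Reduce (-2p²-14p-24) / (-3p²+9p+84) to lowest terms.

By polynomial division,
  -2p²-14p-24 = (2/3)(-3p²+9p+84) + (-20p-80)
  -3p²+9p+84 = ((3/20)p-21/20)(-20p-80) + (0)
Last nonzero remainder: -20p-80. Dividing through by -20 gives the monic gcd p+4.
Cancel p+4 from numerator and denominator to get the reduced form.

(2p+6)/(3p-21)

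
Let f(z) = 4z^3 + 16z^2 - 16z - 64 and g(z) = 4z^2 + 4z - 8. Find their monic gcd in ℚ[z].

z + 2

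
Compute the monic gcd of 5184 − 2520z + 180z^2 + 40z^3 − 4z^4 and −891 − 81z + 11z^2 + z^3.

Apply the Euclidean algorithm:
  −4z^4 + 40z^3 + 180z^2 − 2520z + 5184 = (−4z + 84)(z^3 + 11z^2 − 81z − 891) + (−1068z^2 + 720z + 80028)
  z^3 + 11z^2 − 81z − 891 = (−(1/1068)z − 1039/95052)(−1068z^2 + 720z + 80028) + ((14280/7921)z − 128520/7921)
  −1068z^2 + 720z + 80028 = (−(704969/1190)z − 5869461/1190)((14280/7921)z − 128520/7921) + (0)
Last nonzero remainder: (14280/7921)z − 128520/7921. Dividing through by 14280/7921 gives the monic gcd z − 9.

−9 + z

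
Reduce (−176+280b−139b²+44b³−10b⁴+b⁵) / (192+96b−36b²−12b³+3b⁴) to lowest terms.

(−11+12b−2b²+b³)/(12+12b+3b²)

By polynomial division,
  b⁵−10b⁴+44b³−139b²+280b−176 = ((1/3)b−2)(3b⁴−12b³−36b²+96b+192) + (32b³−243b²+408b+208)
  3b⁴−12b³−36b²+96b+192 = ((3/32)b+345/1024)(32b³−243b²+408b+208) + ((7803/1024)b²−(7803/128)b+7803/64)
  32b³−243b²+408b+208 = ((32768/7803)b+13312/7803)((7803/1024)b²−(7803/128)b+7803/64) + (0)
Last nonzero remainder: (7803/1024)b²−(7803/128)b+7803/64. Dividing through by 7803/1024 gives the monic gcd b²−8b+16.
Cancel b²−8b+16 from numerator and denominator to get the reduced form.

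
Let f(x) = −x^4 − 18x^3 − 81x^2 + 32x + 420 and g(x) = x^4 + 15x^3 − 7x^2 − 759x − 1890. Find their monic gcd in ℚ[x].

x^2 + 13x + 30

Apply the Euclidean algorithm:
  −x^4 − 18x^3 − 81x^2 + 32x + 420 = (−1)(x^4 + 15x^3 − 7x^2 − 759x − 1890) + (−3x^3 − 88x^2 − 727x − 1470)
  x^4 + 15x^3 − 7x^2 − 759x − 1890 = (−(1/3)x + 43/9)(−3x^3 − 88x^2 − 727x − 1470) + ((1540/9)x^2 + (20020/9)x + 15400/3)
  −3x^3 − 88x^2 − 727x − 1470 = (−(27/1540)x − 63/220)((1540/9)x^2 + (20020/9)x + 15400/3) + (0)
Last nonzero remainder: (1540/9)x^2 + (20020/9)x + 15400/3. Dividing through by 1540/9 gives the monic gcd x^2 + 13x + 30.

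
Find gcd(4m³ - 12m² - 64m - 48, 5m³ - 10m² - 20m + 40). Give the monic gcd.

m + 2

Apply the Euclidean algorithm:
  4m³ - 12m² - 64m - 48 = (4/5)(5m³ - 10m² - 20m + 40) + (-4m² - 48m - 80)
  5m³ - 10m² - 20m + 40 = (-(5/4)m + 35/2)(-4m² - 48m - 80) + (720m + 1440)
  -4m² - 48m - 80 = (-(1/180)m - 1/18)(720m + 1440) + (0)
Last nonzero remainder: 720m + 1440. Dividing through by 720 gives the monic gcd m + 2.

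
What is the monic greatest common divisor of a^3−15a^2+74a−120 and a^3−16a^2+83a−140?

a^2−9a+20

By polynomial division,
  a^3−15a^2+74a−120 = (a^3−16a^2+83a−140) + (a^2−9a+20)
  a^3−16a^2+83a−140 = (a−7)(a^2−9a+20) + (0)
The last nonzero remainder a^2−9a+20 is already monic.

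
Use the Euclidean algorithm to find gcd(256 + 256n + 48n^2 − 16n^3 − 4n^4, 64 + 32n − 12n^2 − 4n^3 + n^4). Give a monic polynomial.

Euclidean algorithm in ℚ[n]:
  −4n^4 − 16n^3 + 48n^2 + 256n + 256 = (−4)(n^4 − 4n^3 − 12n^2 + 32n + 64) + (−32n^3 + 384n + 512)
  n^4 − 4n^3 − 12n^2 + 32n + 64 = (−(1/32)n + 1/8)(−32n^3 + 384n + 512) + (0)
Last nonzero remainder: −32n^3 + 384n + 512. Dividing through by −32 gives the monic gcd n^3 − 12n − 16.

−16 − 12n + n^3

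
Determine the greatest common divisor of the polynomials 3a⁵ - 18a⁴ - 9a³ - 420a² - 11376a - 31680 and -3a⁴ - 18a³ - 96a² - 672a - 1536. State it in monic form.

By polynomial division,
  3a⁵ - 18a⁴ - 9a³ - 420a² - 11376a - 31680 = (-a + 12)(-3a⁴ - 18a³ - 96a² - 672a - 1536) + (111a³ + 60a² - 4848a - 13248)
  -3a⁴ - 18a³ - 96a² - 672a - 1536 = (-(1/37)a - 202/1369)(111a³ + 60a² - 4848a - 13248) + (-(298680/1369)a² - (2389440/1369)a - 4778880/1369)
  111a³ + 60a² - 4848a - 13248 = (-(50653/99560)a + 94461/24890)(-(298680/1369)a² - (2389440/1369)a - 4778880/1369) + (0)
Last nonzero remainder: -(298680/1369)a² - (2389440/1369)a - 4778880/1369. Dividing through by -298680/1369 gives the monic gcd a² + 8a + 16.

a² + 8a + 16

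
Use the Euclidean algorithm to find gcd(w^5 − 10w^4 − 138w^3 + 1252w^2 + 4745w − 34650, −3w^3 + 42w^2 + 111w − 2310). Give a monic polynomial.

w^3 − 14w^2 − 37w + 770

By polynomial division,
  w^5 − 10w^4 − 138w^3 + 1252w^2 + 4745w − 34650 = (−(1/3)w^2 − (4/3)w + 15)(−3w^3 + 42w^2 + 111w − 2310) + (0)
Last nonzero remainder: −3w^3 + 42w^2 + 111w − 2310. Dividing through by −3 gives the monic gcd w^3 − 14w^2 − 37w + 770.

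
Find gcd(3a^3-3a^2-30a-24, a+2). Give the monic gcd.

Apply the Euclidean algorithm:
  3a^3-3a^2-30a-24 = (3a^2-9a-12)(a+2) + (0)
The last nonzero remainder a+2 is already monic.

a+2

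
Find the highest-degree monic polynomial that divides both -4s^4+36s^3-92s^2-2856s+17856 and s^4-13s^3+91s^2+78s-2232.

s^3-17s^2+159s-558

By polynomial division,
  -4s^4+36s^3-92s^2-2856s+17856 = (-4)(s^4-13s^3+91s^2+78s-2232) + (-16s^3+272s^2-2544s+8928)
  s^4-13s^3+91s^2+78s-2232 = (-(1/16)s-1/4)(-16s^3+272s^2-2544s+8928) + (0)
Last nonzero remainder: -16s^3+272s^2-2544s+8928. Dividing through by -16 gives the monic gcd s^3-17s^2+159s-558.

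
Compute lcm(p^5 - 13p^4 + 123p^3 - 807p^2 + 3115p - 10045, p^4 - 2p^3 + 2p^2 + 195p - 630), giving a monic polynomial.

p^7 - 10p^6 + 66p^5 - 204p^4 - 1520p^3 + 13826p^2 - 86205p + 180810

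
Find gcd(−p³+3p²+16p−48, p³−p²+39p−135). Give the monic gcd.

p−3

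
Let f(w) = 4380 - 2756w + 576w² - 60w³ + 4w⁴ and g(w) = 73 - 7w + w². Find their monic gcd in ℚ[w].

73 - 7w + w²

By polynomial division,
  4w⁴ - 60w³ + 576w² - 2756w + 4380 = (4w² - 32w + 60)(w² - 7w + 73) + (0)
The last nonzero remainder w² - 7w + 73 is already monic.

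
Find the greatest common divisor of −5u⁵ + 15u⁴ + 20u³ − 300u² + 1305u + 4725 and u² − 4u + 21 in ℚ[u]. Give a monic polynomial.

Apply the Euclidean algorithm:
  −5u⁵ + 15u⁴ + 20u³ − 300u² + 1305u + 4725 = (−5u³ − 5u² + 105u + 225)(u² − 4u + 21) + (0)
The last nonzero remainder u² − 4u + 21 is already monic.

u² − 4u + 21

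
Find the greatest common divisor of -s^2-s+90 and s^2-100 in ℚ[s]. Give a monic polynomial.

Apply the Euclidean algorithm:
  -s^2-s+90 = (-1)(s^2-100) + (-s-10)
  s^2-100 = (-s+10)(-s-10) + (0)
Last nonzero remainder: -s-10. Dividing through by -1 gives the monic gcd s+10.

s+10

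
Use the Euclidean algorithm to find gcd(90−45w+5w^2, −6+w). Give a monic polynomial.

−6+w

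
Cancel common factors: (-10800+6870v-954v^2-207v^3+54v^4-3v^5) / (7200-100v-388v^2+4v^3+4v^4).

(270-192v+45v^2-3v^3)/(-180+16v+4v^2)

Apply the Euclidean algorithm:
  -3v^5+54v^4-207v^3-954v^2+6870v-10800 = (-(3/4)v+57/4)(4v^4+4v^3-388v^2-100v+7200) + (-555v^3+4500v^2+13695v-113400)
  4v^4+4v^3-388v^2-100v+7200 = (-(4/555)v-1348/20535)(-555v^3+4500v^2+13695v-113400) + ((8352/1369)v^2-(25056/1369)v-334080/1369)
  -555v^3+4500v^2+13695v-113400 = (-(253265/2784)v+431235/928)((8352/1369)v^2-(25056/1369)v-334080/1369) + (0)
Last nonzero remainder: (8352/1369)v^2-(25056/1369)v-334080/1369. Dividing through by 8352/1369 gives the monic gcd v^2-3v-40.
Cancel v^2-3v-40 from numerator and denominator to get the reduced form.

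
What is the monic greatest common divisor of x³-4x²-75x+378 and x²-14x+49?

Euclidean algorithm in ℚ[x]:
  x³-4x²-75x+378 = (x+10)(x²-14x+49) + (16x-112)
  x²-14x+49 = ((1/16)x-7/16)(16x-112) + (0)
Last nonzero remainder: 16x-112. Dividing through by 16 gives the monic gcd x-7.

x-7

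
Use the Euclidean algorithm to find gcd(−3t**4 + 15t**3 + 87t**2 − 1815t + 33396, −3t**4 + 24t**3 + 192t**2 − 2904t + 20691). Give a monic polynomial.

t**2 − 121

Repeated division with remainder:
  −3t**4 + 15t**3 + 87t**2 − 1815t + 33396 = (−3t**4 + 24t**3 + 192t**2 − 2904t + 20691) + (−9t**3 − 105t**2 + 1089t + 12705)
  −3t**4 + 24t**3 + 192t**2 − 2904t + 20691 = ((1/3)t − 59/9)(−9t**3 − 105t**2 + 1089t + 12705) + (−(2578/3)t**2 + 311938/3)
  −9t**3 − 105t**2 + 1089t + 12705 = ((27/2578)t + 315/2578)(−(2578/3)t**2 + 311938/3) + (0)
Last nonzero remainder: −(2578/3)t**2 + 311938/3. Dividing through by −2578/3 gives the monic gcd t**2 − 121.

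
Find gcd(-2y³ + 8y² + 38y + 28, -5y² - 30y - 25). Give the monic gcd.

y + 1

Repeated division with remainder:
  -2y³ + 8y² + 38y + 28 = ((2/5)y - 4)(-5y² - 30y - 25) + (-72y - 72)
  -5y² - 30y - 25 = ((5/72)y + 25/72)(-72y - 72) + (0)
Last nonzero remainder: -72y - 72. Dividing through by -72 gives the monic gcd y + 1.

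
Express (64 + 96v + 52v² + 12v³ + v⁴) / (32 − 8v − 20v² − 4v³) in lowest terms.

(−8 − 6v − v²)/(−4 + 4v)

Repeated division with remainder:
  v⁴ + 12v³ + 52v² + 96v + 64 = (−(1/4)v − 7/4)(−4v³ − 20v² − 8v + 32) + (15v² + 90v + 120)
  −4v³ − 20v² − 8v + 32 = (−(4/15)v + 4/15)(15v² + 90v + 120) + (0)
Last nonzero remainder: 15v² + 90v + 120. Dividing through by 15 gives the monic gcd v² + 6v + 8.
Cancel v² + 6v + 8 from numerator and denominator to get the reduced form.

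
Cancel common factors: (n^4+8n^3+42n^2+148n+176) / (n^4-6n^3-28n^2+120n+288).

(n^2+2n+22)/(n^2-12n+36)

Euclidean algorithm in ℚ[n]:
  n^4+8n^3+42n^2+148n+176 = (n^4-6n^3-28n^2+120n+288) + (14n^3+70n^2+28n-112)
  n^4-6n^3-28n^2+120n+288 = ((1/14)n-11/14)(14n^3+70n^2+28n-112) + (25n^2+150n+200)
  14n^3+70n^2+28n-112 = ((14/25)n-14/25)(25n^2+150n+200) + (0)
Last nonzero remainder: 25n^2+150n+200. Dividing through by 25 gives the monic gcd n^2+6n+8.
Cancel n^2+6n+8 from numerator and denominator to get the reduced form.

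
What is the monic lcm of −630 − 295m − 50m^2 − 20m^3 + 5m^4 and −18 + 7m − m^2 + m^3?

252 − 8m − 39m^2 − 2m^3 − 6m^4 + m^5

Apply the Euclidean algorithm:
  5m^4 − 20m^3 − 50m^2 − 295m − 630 = (5m − 15)(m^3 − m^2 + 7m − 18) + (−100m^2 − 100m − 900)
  m^3 − m^2 + 7m − 18 = (−(1/100)m + 1/50)(−100m^2 − 100m − 900) + (0)
Last nonzero remainder: −100m^2 − 100m − 900. Dividing through by −100 gives the monic gcd m^2 + m + 9.
Then lcm(f, g) = f·g / gcd(f, g); expanding and making the result monic gives the answer.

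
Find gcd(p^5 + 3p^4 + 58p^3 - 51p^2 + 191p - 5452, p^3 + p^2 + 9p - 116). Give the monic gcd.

p^3 + p^2 + 9p - 116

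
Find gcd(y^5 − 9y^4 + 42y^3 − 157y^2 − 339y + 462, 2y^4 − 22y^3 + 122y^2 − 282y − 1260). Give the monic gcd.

By polynomial division,
  y^5 − 9y^4 + 42y^3 − 157y^2 − 339y + 462 = ((1/2)y + 1)(2y^4 − 22y^3 + 122y^2 − 282y − 1260) + (3y^3 − 138y^2 + 573y + 1722)
  2y^4 − 22y^3 + 122y^2 − 282y − 1260 = ((2/3)y + 70/3)(3y^3 − 138y^2 + 573y + 1722) + (2960y^2 − 14800y − 41440)
  3y^3 − 138y^2 + 573y + 1722 = ((3/2960)y − 123/2960)(2960y^2 − 14800y − 41440) + (0)
Last nonzero remainder: 2960y^2 − 14800y − 41440. Dividing through by 2960 gives the monic gcd y^2 − 5y − 14.

y^2 − 5y − 14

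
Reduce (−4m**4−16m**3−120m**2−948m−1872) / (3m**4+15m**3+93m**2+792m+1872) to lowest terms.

By polynomial division,
  −4m**4−16m**3−120m**2−948m−1872 = (−4/3)(3m**4+15m**3+93m**2+792m+1872) + (4m**3+4m**2+108m+624)
  3m**4+15m**3+93m**2+792m+1872 = ((3/4)m+3)(4m**3+4m**2+108m+624) + (0)
Last nonzero remainder: 4m**3+4m**2+108m+624. Dividing through by 4 gives the monic gcd m**3+m**2+27m+156.
Cancel m**3+m**2+27m+156 from numerator and denominator to get the reduced form.

(−4m−12)/(3m+12)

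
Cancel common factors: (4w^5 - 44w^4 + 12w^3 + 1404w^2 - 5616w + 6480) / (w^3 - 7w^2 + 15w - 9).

Euclidean algorithm in ℚ[w]:
  4w^5 - 44w^4 + 12w^3 + 1404w^2 - 5616w + 6480 = (4w^2 - 16w - 160)(w^3 - 7w^2 + 15w - 9) + (560w^2 - 3360w + 5040)
  w^3 - 7w^2 + 15w - 9 = ((1/560)w - 1/560)(560w^2 - 3360w + 5040) + (0)
Last nonzero remainder: 560w^2 - 3360w + 5040. Dividing through by 560 gives the monic gcd w^2 - 6w + 9.
Cancel w^2 - 6w + 9 from numerator and denominator to get the reduced form.

(4w^3 - 20w^2 - 144w + 720)/(w - 1)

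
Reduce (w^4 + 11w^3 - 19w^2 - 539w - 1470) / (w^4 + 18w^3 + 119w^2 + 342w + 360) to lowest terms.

(w^2 - 49)/(w^2 + 7w + 12)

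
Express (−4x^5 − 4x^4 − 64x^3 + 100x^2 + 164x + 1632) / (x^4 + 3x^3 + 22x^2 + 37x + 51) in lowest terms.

(−4x^3 + 4x + 96)/(x^2 + 2x + 3)

By polynomial division,
  −4x^5 − 4x^4 − 64x^3 + 100x^2 + 164x + 1632 = (−4x + 8)(x^4 + 3x^3 + 22x^2 + 37x + 51) + (72x^2 + 72x + 1224)
  x^4 + 3x^3 + 22x^2 + 37x + 51 = ((1/72)x^2 + (1/36)x + 1/24)(72x^2 + 72x + 1224) + (0)
Last nonzero remainder: 72x^2 + 72x + 1224. Dividing through by 72 gives the monic gcd x^2 + x + 17.
Cancel x^2 + x + 17 from numerator and denominator to get the reduced form.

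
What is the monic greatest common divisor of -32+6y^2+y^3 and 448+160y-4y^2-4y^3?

16+8y+y^2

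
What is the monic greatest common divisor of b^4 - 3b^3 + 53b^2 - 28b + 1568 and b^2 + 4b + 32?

b^2 + 4b + 32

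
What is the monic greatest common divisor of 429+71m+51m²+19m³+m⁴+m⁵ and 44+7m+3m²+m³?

11-m+m²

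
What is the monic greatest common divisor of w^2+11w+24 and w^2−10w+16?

1

Euclidean algorithm in ℚ[w]:
  w^2+11w+24 = (w^2−10w+16) + (21w+8)
  w^2−10w+16 = ((1/21)w−218/441)(21w+8) + (8800/441)
  21w+8 = ((9261/8800)w+441/1100)(8800/441) + (0)
The last nonzero remainder is the constant 8800/441, so the polynomials are coprime and gcd = 1.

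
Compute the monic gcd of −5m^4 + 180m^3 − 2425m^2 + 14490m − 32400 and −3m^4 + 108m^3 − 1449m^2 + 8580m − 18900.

Apply the Euclidean algorithm:
  −5m^4 + 180m^3 − 2425m^2 + 14490m − 32400 = (5/3)(−3m^4 + 108m^3 − 1449m^2 + 8580m − 18900) + (−10m^2 + 190m − 900)
  −3m^4 + 108m^3 − 1449m^2 + 8580m − 18900 = ((3/10)m^2 − (51/10)m + 21)(−10m^2 + 190m − 900) + (0)
Last nonzero remainder: −10m^2 + 190m − 900. Dividing through by −10 gives the monic gcd m^2 − 19m + 90.

m^2 − 19m + 90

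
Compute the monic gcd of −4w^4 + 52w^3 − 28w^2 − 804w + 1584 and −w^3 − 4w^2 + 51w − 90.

Apply the Euclidean algorithm:
  −4w^4 + 52w^3 − 28w^2 − 804w + 1584 = (4w − 68)(−w^3 − 4w^2 + 51w − 90) + (−504w^2 + 3024w − 4536)
  −w^3 − 4w^2 + 51w − 90 = ((1/504)w + 5/252)(−504w^2 + 3024w − 4536) + (0)
Last nonzero remainder: −504w^2 + 3024w − 4536. Dividing through by −504 gives the monic gcd w^2 − 6w + 9.

w^2 − 6w + 9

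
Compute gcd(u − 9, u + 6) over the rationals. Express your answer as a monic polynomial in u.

By polynomial division,
  u − 9 = (u + 6) + (−15)
  u + 6 = (−(1/15)u − 2/5)(−15) + (0)
The last nonzero remainder is the constant −15, so the polynomials are coprime and gcd = 1.

1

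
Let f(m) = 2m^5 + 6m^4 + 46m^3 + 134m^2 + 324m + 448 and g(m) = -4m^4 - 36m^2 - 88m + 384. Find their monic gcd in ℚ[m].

m^2 - m + 16

Euclidean algorithm in ℚ[m]:
  2m^5 + 6m^4 + 46m^3 + 134m^2 + 324m + 448 = (-(1/2)m - 3/2)(-4m^4 - 36m^2 - 88m + 384) + (28m^3 + 36m^2 + 384m + 1024)
  -4m^4 - 36m^2 - 88m + 384 = (-(1/7)m + 9/49)(28m^3 + 36m^2 + 384m + 1024) + ((600/49)m^2 - (600/49)m + 9600/49)
  28m^3 + 36m^2 + 384m + 1024 = ((343/150)m + 392/75)((600/49)m^2 - (600/49)m + 9600/49) + (0)
Last nonzero remainder: (600/49)m^2 - (600/49)m + 9600/49. Dividing through by 600/49 gives the monic gcd m^2 - m + 16.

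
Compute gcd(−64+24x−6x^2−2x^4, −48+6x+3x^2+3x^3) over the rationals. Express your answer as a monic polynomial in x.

8+3x+x^2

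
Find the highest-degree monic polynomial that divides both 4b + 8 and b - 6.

Apply the Euclidean algorithm:
  4b + 8 = (4)(b - 6) + (32)
  b - 6 = ((1/32)b - 3/16)(32) + (0)
The last nonzero remainder is the constant 32, so the polynomials are coprime and gcd = 1.

1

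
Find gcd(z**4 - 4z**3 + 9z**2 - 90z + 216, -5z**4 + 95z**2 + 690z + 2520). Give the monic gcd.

Apply the Euclidean algorithm:
  z**4 - 4z**3 + 9z**2 - 90z + 216 = (-1/5)(-5z**4 + 95z**2 + 690z + 2520) + (-4z**3 + 28z**2 + 48z + 720)
  -5z**4 + 95z**2 + 690z + 2520 = ((5/4)z + 35/4)(-4z**3 + 28z**2 + 48z + 720) + (-210z**2 - 630z - 3780)
  -4z**3 + 28z**2 + 48z + 720 = ((2/105)z - 4/21)(-210z**2 - 630z - 3780) + (0)
Last nonzero remainder: -210z**2 - 630z - 3780. Dividing through by -210 gives the monic gcd z**2 + 3z + 18.

z**2 + 3z + 18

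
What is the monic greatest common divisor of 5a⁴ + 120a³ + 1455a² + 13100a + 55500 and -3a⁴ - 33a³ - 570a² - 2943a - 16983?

Euclidean algorithm in ℚ[a]:
  5a⁴ + 120a³ + 1455a² + 13100a + 55500 = (-5/3)(-3a⁴ - 33a³ - 570a² - 2943a - 16983) + (65a³ + 505a² + 8195a + 27195)
  -3a⁴ - 33a³ - 570a² - 2943a - 16983 = (-(3/65)a - 126/845)(65a³ + 505a² + 8195a + 27195) + (-(19683/169)a² - (78732/169)a - 2184813/169)
  65a³ + 505a² + 8195a + 27195 = (-(10985/19683)a - 41405/19683)(-(19683/169)a² - (78732/169)a - 2184813/169) + (0)
Last nonzero remainder: -(19683/169)a² - (78732/169)a - 2184813/169. Dividing through by -19683/169 gives the monic gcd a² + 4a + 111.

a² + 4a + 111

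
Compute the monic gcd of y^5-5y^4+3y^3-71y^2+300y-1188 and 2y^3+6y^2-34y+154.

y^2-4y+11

Euclidean algorithm in ℚ[y]:
  y^5-5y^4+3y^3-71y^2+300y-1188 = ((1/2)y^2-4y+22)(2y^3+6y^2-34y+154) + (-416y^2+1664y-4576)
  2y^3+6y^2-34y+154 = (-(1/208)y-7/208)(-416y^2+1664y-4576) + (0)
Last nonzero remainder: -416y^2+1664y-4576. Dividing through by -416 gives the monic gcd y^2-4y+11.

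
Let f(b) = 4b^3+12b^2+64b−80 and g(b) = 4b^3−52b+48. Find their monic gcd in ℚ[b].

b−1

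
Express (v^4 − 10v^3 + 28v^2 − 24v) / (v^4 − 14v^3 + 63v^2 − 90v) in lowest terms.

(v^2 − 4v + 4)/(v^2 − 8v + 15)

Euclidean algorithm in ℚ[v]:
  v^4 − 10v^3 + 28v^2 − 24v = (v^4 − 14v^3 + 63v^2 − 90v) + (4v^3 − 35v^2 + 66v)
  v^4 − 14v^3 + 63v^2 − 90v = ((1/4)v − 21/16)(4v^3 − 35v^2 + 66v) + ((9/16)v^2 − (27/8)v)
  4v^3 − 35v^2 + 66v = ((64/9)v − 176/9)((9/16)v^2 − (27/8)v) + (0)
Last nonzero remainder: (9/16)v^2 − (27/8)v. Dividing through by 9/16 gives the monic gcd v^2 − 6v.
Cancel v^2 − 6v from numerator and denominator to get the reduced form.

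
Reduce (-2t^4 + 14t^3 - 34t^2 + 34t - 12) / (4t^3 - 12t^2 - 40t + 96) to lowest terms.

(-t^3 + 5t^2 - 7t + 3)/(2t^2 - 2t - 24)

Repeated division with remainder:
  -2t^4 + 14t^3 - 34t^2 + 34t - 12 = (-(1/2)t + 2)(4t^3 - 12t^2 - 40t + 96) + (-30t^2 + 162t - 204)
  4t^3 - 12t^2 - 40t + 96 = (-(2/15)t - 8/25)(-30t^2 + 162t - 204) + (-(384/25)t + 768/25)
  -30t^2 + 162t - 204 = ((125/64)t - 425/64)(-(384/25)t + 768/25) + (0)
Last nonzero remainder: -(384/25)t + 768/25. Dividing through by -384/25 gives the monic gcd t - 2.
Cancel t - 2 from numerator and denominator to get the reduced form.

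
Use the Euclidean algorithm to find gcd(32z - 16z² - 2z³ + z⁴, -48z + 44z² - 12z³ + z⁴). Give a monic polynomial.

8z - 6z² + z³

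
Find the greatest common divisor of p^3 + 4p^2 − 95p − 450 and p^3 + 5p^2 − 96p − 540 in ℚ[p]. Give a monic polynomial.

p^2 − p − 90

Apply the Euclidean algorithm:
  p^3 + 4p^2 − 95p − 450 = (p^3 + 5p^2 − 96p − 540) + (−p^2 + p + 90)
  p^3 + 5p^2 − 96p − 540 = (−p − 6)(−p^2 + p + 90) + (0)
Last nonzero remainder: −p^2 + p + 90. Dividing through by −1 gives the monic gcd p^2 − p − 90.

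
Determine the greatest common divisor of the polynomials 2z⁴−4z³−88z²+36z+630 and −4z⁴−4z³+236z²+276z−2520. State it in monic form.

Euclidean algorithm in ℚ[z]:
  2z⁴−4z³−88z²+36z+630 = (−1/2)(−4z⁴−4z³+236z²+276z−2520) + (−6z³+30z²+174z−630)
  −4z⁴−4z³+236z²+276z−2520 = ((2/3)z+4)(−6z³+30z²+174z−630) + (0)
Last nonzero remainder: −6z³+30z²+174z−630. Dividing through by −6 gives the monic gcd z³−5z²−29z+105.

z³−5z²−29z+105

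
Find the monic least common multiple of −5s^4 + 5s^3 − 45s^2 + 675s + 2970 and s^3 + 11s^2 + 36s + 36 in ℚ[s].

s^6 + 7s^5 + 13s^4 − 75s^3 − 1566s^2 − 6372s − 7128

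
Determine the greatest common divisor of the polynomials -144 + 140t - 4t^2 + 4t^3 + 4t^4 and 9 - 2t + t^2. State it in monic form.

Repeated division with remainder:
  4t^4 + 4t^3 - 4t^2 + 140t - 144 = (4t^2 + 12t - 16)(t^2 - 2t + 9) + (0)
The last nonzero remainder t^2 - 2t + 9 is already monic.

9 - 2t + t^2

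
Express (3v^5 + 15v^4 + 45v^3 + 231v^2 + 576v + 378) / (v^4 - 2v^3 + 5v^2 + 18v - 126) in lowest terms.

(3v^2 + 12v + 9)/(v - 3)

Apply the Euclidean algorithm:
  3v^5 + 15v^4 + 45v^3 + 231v^2 + 576v + 378 = (3v + 21)(v^4 - 2v^3 + 5v^2 + 18v - 126) + (72v^3 + 72v^2 + 576v + 3024)
  v^4 - 2v^3 + 5v^2 + 18v - 126 = ((1/72)v - 1/24)(72v^3 + 72v^2 + 576v + 3024) + (0)
Last nonzero remainder: 72v^3 + 72v^2 + 576v + 3024. Dividing through by 72 gives the monic gcd v^3 + v^2 + 8v + 42.
Cancel v^3 + v^2 + 8v + 42 from numerator and denominator to get the reduced form.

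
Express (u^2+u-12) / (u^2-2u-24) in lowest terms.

(u-3)/(u-6)

Apply the Euclidean algorithm:
  u^2+u-12 = (u^2-2u-24) + (3u+12)
  u^2-2u-24 = ((1/3)u-2)(3u+12) + (0)
Last nonzero remainder: 3u+12. Dividing through by 3 gives the monic gcd u+4.
Cancel u+4 from numerator and denominator to get the reduced form.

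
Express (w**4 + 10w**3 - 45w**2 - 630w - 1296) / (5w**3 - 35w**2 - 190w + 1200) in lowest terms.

Apply the Euclidean algorithm:
  w**4 + 10w**3 - 45w**2 - 630w - 1296 = ((1/5)w + 17/5)(5w**3 - 35w**2 - 190w + 1200) + (112w**2 - 224w - 5376)
  5w**3 - 35w**2 - 190w + 1200 = ((5/112)w - 25/112)(112w**2 - 224w - 5376) + (0)
Last nonzero remainder: 112w**2 - 224w - 5376. Dividing through by 112 gives the monic gcd w**2 - 2w - 48.
Cancel w**2 - 2w - 48 from numerator and denominator to get the reduced form.

(w**2 + 12w + 27)/(5w - 25)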